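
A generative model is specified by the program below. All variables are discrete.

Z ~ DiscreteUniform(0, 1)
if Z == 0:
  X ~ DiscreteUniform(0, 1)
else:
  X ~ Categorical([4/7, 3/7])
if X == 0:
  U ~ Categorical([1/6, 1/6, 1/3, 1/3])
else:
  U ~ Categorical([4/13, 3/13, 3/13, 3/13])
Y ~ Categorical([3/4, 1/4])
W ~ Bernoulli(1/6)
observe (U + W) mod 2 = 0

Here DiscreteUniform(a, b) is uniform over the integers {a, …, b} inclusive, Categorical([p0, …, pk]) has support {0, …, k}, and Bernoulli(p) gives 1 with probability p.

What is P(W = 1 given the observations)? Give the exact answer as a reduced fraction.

Enumerate traces; 32 have nonzero weight after conditioning:
  (Z=0, X=0, U=0, Y=0, W=0) weight 5/192
  (Z=0, X=0, U=0, Y=1, W=0) weight 5/576
  (Z=0, X=0, U=1, Y=0, W=1) weight 1/192
  (Z=0, X=0, U=1, Y=1, W=1) weight 1/576
  (Z=0, X=0, U=2, Y=0, W=0) weight 5/96
  (Z=0, X=0, U=2, Y=1, W=0) weight 5/288
  (Z=0, X=0, U=3, Y=0, W=1) weight 1/96
  (Z=0, X=0, U=3, Y=1, W=1) weight 1/288
  … 24 more
Group by W:
  weight(W=0) = 145/336
  weight(W=1) = 9/112
Total weight = 145/336 + 9/112 = 43/84
P(W=0 | obs) = 145/336 / 43/84 = 145/172
P(W=1 | obs) = 9/112 / 43/84 = 27/172

P(W = 1 | obs) = 27/172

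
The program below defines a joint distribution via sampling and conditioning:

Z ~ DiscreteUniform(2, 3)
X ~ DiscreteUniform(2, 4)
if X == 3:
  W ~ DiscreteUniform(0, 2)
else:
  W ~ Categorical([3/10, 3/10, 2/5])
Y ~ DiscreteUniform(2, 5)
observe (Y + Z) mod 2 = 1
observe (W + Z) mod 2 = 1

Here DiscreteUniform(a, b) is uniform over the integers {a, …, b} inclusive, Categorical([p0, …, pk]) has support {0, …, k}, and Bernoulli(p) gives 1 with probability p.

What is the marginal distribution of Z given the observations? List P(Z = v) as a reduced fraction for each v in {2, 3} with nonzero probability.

P(Z=2) = 14/45, P(Z=3) = 31/45

Enumerate traces; 18 have nonzero weight after conditioning:
  (Z=2, X=2, W=1, Y=3) weight 1/80
  (Z=2, X=2, W=1, Y=5) weight 1/80
  (Z=2, X=3, W=1, Y=3) weight 1/72
  (Z=2, X=3, W=1, Y=5) weight 1/72
  (Z=2, X=4, W=1, Y=3) weight 1/80
  (Z=2, X=4, W=1, Y=5) weight 1/80
  (Z=3, X=2, W=0, Y=2) weight 1/80
  (Z=3, X=2, W=0, Y=4) weight 1/80
  … 10 more
Group by Z:
  weight(Z=2) = 7/90
  weight(Z=3) = 31/180
Total weight = 7/90 + 31/180 = 1/4
P(Z=2 | obs) = 7/90 / 1/4 = 14/45
P(Z=3 | obs) = 31/180 / 1/4 = 31/45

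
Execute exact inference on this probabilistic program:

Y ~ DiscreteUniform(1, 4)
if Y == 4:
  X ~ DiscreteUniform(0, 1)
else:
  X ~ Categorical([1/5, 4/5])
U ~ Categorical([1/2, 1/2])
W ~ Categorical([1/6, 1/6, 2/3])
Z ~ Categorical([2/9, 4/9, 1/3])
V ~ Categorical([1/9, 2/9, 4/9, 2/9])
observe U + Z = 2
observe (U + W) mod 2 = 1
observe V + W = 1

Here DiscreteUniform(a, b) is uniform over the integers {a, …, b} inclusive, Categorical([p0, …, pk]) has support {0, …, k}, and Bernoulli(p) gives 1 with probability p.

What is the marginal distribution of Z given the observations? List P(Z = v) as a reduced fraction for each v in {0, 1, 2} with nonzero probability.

P(Z=1) = 8/11, P(Z=2) = 3/11

Enumerate traces; 16 have nonzero weight after conditioning:
  (Y=1, X=0, U=0, W=1, Z=2, V=0) weight 1/6480
  (Y=1, X=0, U=1, W=0, Z=1, V=1) weight 1/2430
  (Y=1, X=1, U=0, W=1, Z=2, V=0) weight 1/1620
  (Y=1, X=1, U=1, W=0, Z=1, V=1) weight 2/1215
  (Y=2, X=0, U=0, W=1, Z=2, V=0) weight 1/6480
  (Y=2, X=0, U=1, W=0, Z=1, V=1) weight 1/2430
  (Y=2, X=1, U=0, W=1, Z=2, V=0) weight 1/1620
  (Y=2, X=1, U=1, W=0, Z=1, V=1) weight 2/1215
  … 8 more
Group by Z:
  weight(Z=1) = 2/243
  weight(Z=2) = 1/324
Total weight = 2/243 + 1/324 = 11/972
P(Z=1 | obs) = 2/243 / 11/972 = 8/11
P(Z=2 | obs) = 1/324 / 11/972 = 3/11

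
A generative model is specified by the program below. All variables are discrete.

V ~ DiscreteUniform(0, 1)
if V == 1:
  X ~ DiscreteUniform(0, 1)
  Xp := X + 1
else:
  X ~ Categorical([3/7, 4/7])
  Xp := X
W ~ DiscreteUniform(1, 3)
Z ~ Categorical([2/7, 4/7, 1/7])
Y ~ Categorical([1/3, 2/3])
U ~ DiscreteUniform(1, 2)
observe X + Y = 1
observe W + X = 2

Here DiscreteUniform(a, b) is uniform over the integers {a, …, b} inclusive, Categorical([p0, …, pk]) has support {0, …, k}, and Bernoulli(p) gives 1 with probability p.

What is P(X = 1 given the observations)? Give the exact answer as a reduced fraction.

P(X = 1 | obs) = 15/41

Enumerate traces; 24 have nonzero weight after conditioning:
  (V=0, X=0, W=2, Z=0, Y=1, U=1) weight 1/147
  (V=0, X=0, W=2, Z=0, Y=1, U=2) weight 1/147
  (V=0, X=0, W=2, Z=1, Y=1, U=1) weight 2/147
  (V=0, X=0, W=2, Z=1, Y=1, U=2) weight 2/147
  (V=0, X=0, W=2, Z=2, Y=1, U=1) weight 1/294
  (V=0, X=0, W=2, Z=2, Y=1, U=2) weight 1/294
  (V=0, X=1, W=1, Z=0, Y=0, U=1) weight 2/441
  (V=0, X=1, W=1, Z=0, Y=0, U=2) weight 2/441
  … 16 more
Group by X:
  weight(X=0) = 13/126
  weight(X=1) = 5/84
Total weight = 13/126 + 5/84 = 41/252
P(X=0 | obs) = 13/126 / 41/252 = 26/41
P(X=1 | obs) = 5/84 / 41/252 = 15/41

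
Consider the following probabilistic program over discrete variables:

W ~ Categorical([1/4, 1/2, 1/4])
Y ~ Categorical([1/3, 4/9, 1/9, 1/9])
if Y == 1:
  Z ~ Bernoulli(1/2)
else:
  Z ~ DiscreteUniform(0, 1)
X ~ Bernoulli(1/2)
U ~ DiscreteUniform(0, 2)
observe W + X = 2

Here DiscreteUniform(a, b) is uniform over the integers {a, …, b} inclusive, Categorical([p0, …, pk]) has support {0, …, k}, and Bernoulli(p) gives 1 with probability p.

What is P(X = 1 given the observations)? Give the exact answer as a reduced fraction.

Enumerate traces; 48 have nonzero weight after conditioning:
  (W=1, Y=0, Z=0, X=1, U=0) weight 1/72
  (W=1, Y=0, Z=0, X=1, U=1) weight 1/72
  (W=1, Y=0, Z=0, X=1, U=2) weight 1/72
  (W=1, Y=0, Z=1, X=1, U=0) weight 1/72
  (W=1, Y=0, Z=1, X=1, U=1) weight 1/72
  (W=1, Y=0, Z=1, X=1, U=2) weight 1/72
  (W=1, Y=1, Z=0, X=1, U=0) weight 1/54
  (W=1, Y=1, Z=0, X=1, U=1) weight 1/54
  (W=2, Y=0, Z=0, X=0, U=0) weight 1/144
  … 39 more
Group by X:
  weight(X=0) = 1/8
  weight(X=1) = 1/4
Total weight = 1/8 + 1/4 = 3/8
P(X=0 | obs) = 1/8 / 3/8 = 1/3
P(X=1 | obs) = 1/4 / 3/8 = 2/3

P(X = 1 | obs) = 2/3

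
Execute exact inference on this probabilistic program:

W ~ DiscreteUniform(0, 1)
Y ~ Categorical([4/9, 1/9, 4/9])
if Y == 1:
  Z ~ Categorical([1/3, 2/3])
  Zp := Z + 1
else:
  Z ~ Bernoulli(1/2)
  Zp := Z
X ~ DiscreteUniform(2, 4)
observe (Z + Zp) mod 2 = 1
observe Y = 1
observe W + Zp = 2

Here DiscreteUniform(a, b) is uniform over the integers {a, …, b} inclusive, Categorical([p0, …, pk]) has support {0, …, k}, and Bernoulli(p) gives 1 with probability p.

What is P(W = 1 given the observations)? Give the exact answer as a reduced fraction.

Enumerate traces; 6 have nonzero weight after conditioning:
  (W=0, Y=1, Z=1, X=2) weight 1/81
  (W=0, Y=1, Z=1, X=3) weight 1/81
  (W=0, Y=1, Z=1, X=4) weight 1/81
  (W=1, Y=1, Z=0, X=2) weight 1/162
  (W=1, Y=1, Z=0, X=3) weight 1/162
  (W=1, Y=1, Z=0, X=4) weight 1/162
Group by W:
  weight(W=0) = 1/27
  weight(W=1) = 1/54
Total weight = 1/27 + 1/54 = 1/18
P(W=0 | obs) = 1/27 / 1/18 = 2/3
P(W=1 | obs) = 1/54 / 1/18 = 1/3

P(W = 1 | obs) = 1/3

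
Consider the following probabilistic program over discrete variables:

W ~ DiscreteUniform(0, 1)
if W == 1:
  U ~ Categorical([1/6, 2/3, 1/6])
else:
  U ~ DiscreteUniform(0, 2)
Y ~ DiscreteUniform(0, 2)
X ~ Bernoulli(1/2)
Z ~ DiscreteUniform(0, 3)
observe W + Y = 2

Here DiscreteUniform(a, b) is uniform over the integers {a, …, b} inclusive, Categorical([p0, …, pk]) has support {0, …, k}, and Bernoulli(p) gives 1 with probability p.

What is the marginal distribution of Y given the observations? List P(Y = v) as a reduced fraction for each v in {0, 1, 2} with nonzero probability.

Enumerate traces; 48 have nonzero weight after conditioning:
  (W=0, U=0, Y=2, X=0, Z=0) weight 1/144
  (W=0, U=0, Y=2, X=0, Z=1) weight 1/144
  (W=0, U=0, Y=2, X=0, Z=2) weight 1/144
  (W=0, U=0, Y=2, X=0, Z=3) weight 1/144
  (W=0, U=0, Y=2, X=1, Z=0) weight 1/144
  (W=0, U=0, Y=2, X=1, Z=1) weight 1/144
  (W=0, U=0, Y=2, X=1, Z=2) weight 1/144
  (W=0, U=0, Y=2, X=1, Z=3) weight 1/144
  (W=1, U=0, Y=1, X=0, Z=0) weight 1/288
  … 39 more
Group by Y:
  weight(Y=1) = 1/6
  weight(Y=2) = 1/6
Total weight = 1/6 + 1/6 = 1/3
P(Y=1 | obs) = 1/6 / 1/3 = 1/2
P(Y=2 | obs) = 1/6 / 1/3 = 1/2

P(Y=1) = 1/2, P(Y=2) = 1/2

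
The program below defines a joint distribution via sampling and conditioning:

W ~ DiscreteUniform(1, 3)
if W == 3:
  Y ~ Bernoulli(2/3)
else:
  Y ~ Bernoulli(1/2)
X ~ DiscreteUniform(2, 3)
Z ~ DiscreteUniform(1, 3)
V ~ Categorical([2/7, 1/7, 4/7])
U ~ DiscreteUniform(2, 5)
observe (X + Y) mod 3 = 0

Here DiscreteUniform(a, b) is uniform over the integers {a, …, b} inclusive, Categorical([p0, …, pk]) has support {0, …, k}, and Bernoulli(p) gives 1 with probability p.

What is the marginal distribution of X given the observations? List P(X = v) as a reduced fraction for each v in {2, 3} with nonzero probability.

P(X=2) = 5/9, P(X=3) = 4/9

Enumerate traces; 216 have nonzero weight after conditioning:
  (W=1, Y=0, X=3, Z=1, V=0, U=2) weight 1/504
  (W=1, Y=0, X=3, Z=1, V=0, U=3) weight 1/504
  (W=1, Y=0, X=3, Z=1, V=0, U=4) weight 1/504
  (W=1, Y=0, X=3, Z=1, V=0, U=5) weight 1/504
  (W=1, Y=0, X=3, Z=1, V=1, U=2) weight 1/1008
  (W=1, Y=0, X=3, Z=1, V=1, U=3) weight 1/1008
  (W=1, Y=0, X=3, Z=1, V=1, U=4) weight 1/1008
  (W=1, Y=0, X=3, Z=1, V=1, U=5) weight 1/1008
  (W=1, Y=1, X=2, Z=1, V=0, U=2) weight 1/504
  … 207 more
Group by X:
  weight(X=2) = 5/18
  weight(X=3) = 2/9
Total weight = 5/18 + 2/9 = 1/2
P(X=2 | obs) = 5/18 / 1/2 = 5/9
P(X=3 | obs) = 2/9 / 1/2 = 4/9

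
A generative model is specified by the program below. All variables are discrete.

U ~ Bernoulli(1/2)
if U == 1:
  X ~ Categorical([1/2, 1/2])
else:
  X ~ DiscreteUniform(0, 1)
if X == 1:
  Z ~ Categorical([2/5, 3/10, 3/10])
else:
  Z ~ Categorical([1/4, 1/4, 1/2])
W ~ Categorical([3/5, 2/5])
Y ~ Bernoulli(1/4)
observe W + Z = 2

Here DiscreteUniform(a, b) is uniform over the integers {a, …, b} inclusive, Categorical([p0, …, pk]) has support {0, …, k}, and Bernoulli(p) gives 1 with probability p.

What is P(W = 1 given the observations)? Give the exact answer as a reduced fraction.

P(W = 1 | obs) = 11/35

Enumerate traces; 16 have nonzero weight after conditioning:
  (U=0, X=0, Z=1, W=1, Y=0) weight 3/160
  (U=0, X=0, Z=1, W=1, Y=1) weight 1/160
  (U=0, X=0, Z=2, W=0, Y=0) weight 9/160
  (U=0, X=0, Z=2, W=0, Y=1) weight 3/160
  (U=0, X=1, Z=1, W=1, Y=0) weight 9/400
  (U=0, X=1, Z=1, W=1, Y=1) weight 3/400
  (U=0, X=1, Z=2, W=0, Y=0) weight 27/800
  (U=0, X=1, Z=2, W=0, Y=1) weight 9/800
  … 8 more
Group by W:
  weight(W=0) = 6/25
  weight(W=1) = 11/100
Total weight = 6/25 + 11/100 = 7/20
P(W=0 | obs) = 6/25 / 7/20 = 24/35
P(W=1 | obs) = 11/100 / 7/20 = 11/35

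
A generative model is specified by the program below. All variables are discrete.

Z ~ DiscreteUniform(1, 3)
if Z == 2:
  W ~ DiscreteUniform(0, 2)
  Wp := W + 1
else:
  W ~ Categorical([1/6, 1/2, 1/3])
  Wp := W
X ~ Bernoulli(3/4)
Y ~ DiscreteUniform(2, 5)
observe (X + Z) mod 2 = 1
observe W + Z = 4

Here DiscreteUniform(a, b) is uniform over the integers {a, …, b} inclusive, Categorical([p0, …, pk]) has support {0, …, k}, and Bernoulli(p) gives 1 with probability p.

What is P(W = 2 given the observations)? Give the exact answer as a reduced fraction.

P(W = 2 | obs) = 2/3

Enumerate traces; 8 have nonzero weight after conditioning:
  (Z=2, W=2, X=1, Y=2) weight 1/48
  (Z=2, W=2, X=1, Y=3) weight 1/48
  (Z=2, W=2, X=1, Y=4) weight 1/48
  (Z=2, W=2, X=1, Y=5) weight 1/48
  (Z=3, W=1, X=0, Y=2) weight 1/96
  (Z=3, W=1, X=0, Y=3) weight 1/96
  (Z=3, W=1, X=0, Y=4) weight 1/96
  (Z=3, W=1, X=0, Y=5) weight 1/96
Group by W:
  weight(W=1) = 1/24
  weight(W=2) = 1/12
Total weight = 1/24 + 1/12 = 1/8
P(W=1 | obs) = 1/24 / 1/8 = 1/3
P(W=2 | obs) = 1/12 / 1/8 = 2/3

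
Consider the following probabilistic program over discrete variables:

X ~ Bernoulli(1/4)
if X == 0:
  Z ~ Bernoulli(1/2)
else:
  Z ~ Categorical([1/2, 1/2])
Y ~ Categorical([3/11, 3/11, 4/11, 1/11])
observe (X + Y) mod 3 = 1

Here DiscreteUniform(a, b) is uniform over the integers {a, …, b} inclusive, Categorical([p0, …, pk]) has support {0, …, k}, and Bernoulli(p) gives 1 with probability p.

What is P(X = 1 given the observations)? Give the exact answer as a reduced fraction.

P(X = 1 | obs) = 4/13

Enumerate traces; 6 have nonzero weight after conditioning:
  (X=0, Z=0, Y=1) weight 9/88
  (X=0, Z=1, Y=1) weight 9/88
  (X=1, Z=0, Y=0) weight 3/88
  (X=1, Z=0, Y=3) weight 1/88
  (X=1, Z=1, Y=0) weight 3/88
  (X=1, Z=1, Y=3) weight 1/88
Group by X:
  weight(X=0) = 9/44
  weight(X=1) = 1/11
Total weight = 9/44 + 1/11 = 13/44
P(X=0 | obs) = 9/44 / 13/44 = 9/13
P(X=1 | obs) = 1/11 / 13/44 = 4/13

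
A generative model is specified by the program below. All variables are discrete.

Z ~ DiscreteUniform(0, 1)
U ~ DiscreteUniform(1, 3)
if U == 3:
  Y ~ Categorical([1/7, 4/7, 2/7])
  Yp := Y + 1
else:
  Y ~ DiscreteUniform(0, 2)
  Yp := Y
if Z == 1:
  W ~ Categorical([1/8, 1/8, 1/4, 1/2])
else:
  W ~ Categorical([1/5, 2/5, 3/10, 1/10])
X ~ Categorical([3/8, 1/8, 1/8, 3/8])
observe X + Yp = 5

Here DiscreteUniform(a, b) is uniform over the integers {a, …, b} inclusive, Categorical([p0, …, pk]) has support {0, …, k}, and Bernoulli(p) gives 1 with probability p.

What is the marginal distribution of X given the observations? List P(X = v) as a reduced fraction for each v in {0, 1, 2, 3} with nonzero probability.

P(X=2) = 1/14, P(X=3) = 13/14

Enumerate traces; 32 have nonzero weight after conditioning:
  (Z=0, U=1, Y=2, W=0, X=3) weight 1/240
  (Z=0, U=1, Y=2, W=1, X=3) weight 1/120
  (Z=0, U=1, Y=2, W=2, X=3) weight 1/160
  (Z=0, U=1, Y=2, W=3, X=3) weight 1/480
  (Z=0, U=2, Y=2, W=0, X=3) weight 1/240
  (Z=0, U=2, Y=2, W=1, X=3) weight 1/120
  (Z=0, U=2, Y=2, W=2, X=3) weight 1/160
  (Z=0, U=2, Y=2, W=3, X=3) weight 1/480
  (Z=0, U=3, Y=2, W=0, X=2) weight 1/840
  … 23 more
Group by X:
  weight(X=2) = 1/84
  weight(X=3) = 13/84
Total weight = 1/84 + 13/84 = 1/6
P(X=2 | obs) = 1/84 / 1/6 = 1/14
P(X=3 | obs) = 13/84 / 1/6 = 13/14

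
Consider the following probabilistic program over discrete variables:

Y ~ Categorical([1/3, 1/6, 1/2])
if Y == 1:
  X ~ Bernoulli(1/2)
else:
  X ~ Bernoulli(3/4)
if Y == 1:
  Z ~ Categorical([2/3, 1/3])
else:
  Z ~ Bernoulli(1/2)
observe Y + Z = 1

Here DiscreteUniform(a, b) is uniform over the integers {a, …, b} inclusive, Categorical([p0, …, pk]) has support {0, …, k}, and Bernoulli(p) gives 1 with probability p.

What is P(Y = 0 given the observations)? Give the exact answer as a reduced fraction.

Enumerate traces; 4 have nonzero weight after conditioning:
  (Y=0, X=0, Z=1) weight 1/24
  (Y=0, X=1, Z=1) weight 1/8
  (Y=1, X=0, Z=0) weight 1/18
  (Y=1, X=1, Z=0) weight 1/18
Group by Y:
  weight(Y=0) = 1/6
  weight(Y=1) = 1/9
Total weight = 1/6 + 1/9 = 5/18
P(Y=0 | obs) = 1/6 / 5/18 = 3/5
P(Y=1 | obs) = 1/9 / 5/18 = 2/5

P(Y = 0 | obs) = 3/5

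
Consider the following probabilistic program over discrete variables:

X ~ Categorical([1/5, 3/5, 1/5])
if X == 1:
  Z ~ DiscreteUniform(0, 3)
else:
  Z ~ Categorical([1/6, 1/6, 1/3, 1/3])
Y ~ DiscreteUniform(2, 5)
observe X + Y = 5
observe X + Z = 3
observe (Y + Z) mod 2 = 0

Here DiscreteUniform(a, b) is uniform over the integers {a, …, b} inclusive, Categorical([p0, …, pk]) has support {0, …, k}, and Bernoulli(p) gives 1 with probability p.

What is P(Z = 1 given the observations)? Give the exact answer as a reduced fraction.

P(Z = 1 | obs) = 2/15

Enumerate traces; 3 have nonzero weight after conditioning:
  (X=0, Z=3, Y=5) weight 1/60
  (X=1, Z=2, Y=4) weight 3/80
  (X=2, Z=1, Y=3) weight 1/120
Group by Z:
  weight(Z=1) = 1/120
  weight(Z=2) = 3/80
  weight(Z=3) = 1/60
Total weight = 1/120 + 3/80 + 1/60 = 1/16
P(Z=1 | obs) = 1/120 / 1/16 = 2/15
P(Z=2 | obs) = 3/80 / 1/16 = 3/5
P(Z=3 | obs) = 1/60 / 1/16 = 4/15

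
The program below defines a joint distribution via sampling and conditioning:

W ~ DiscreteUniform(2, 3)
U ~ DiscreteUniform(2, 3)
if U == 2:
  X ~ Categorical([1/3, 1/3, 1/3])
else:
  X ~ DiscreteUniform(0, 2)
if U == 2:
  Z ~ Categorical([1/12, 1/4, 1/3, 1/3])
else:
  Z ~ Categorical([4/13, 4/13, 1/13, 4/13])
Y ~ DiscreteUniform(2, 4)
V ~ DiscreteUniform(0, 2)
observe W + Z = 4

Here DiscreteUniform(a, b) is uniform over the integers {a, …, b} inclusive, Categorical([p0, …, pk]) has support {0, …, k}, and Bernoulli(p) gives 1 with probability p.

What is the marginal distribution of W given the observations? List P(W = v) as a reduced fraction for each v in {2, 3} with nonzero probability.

P(W=2) = 64/151, P(W=3) = 87/151

Enumerate traces; 108 have nonzero weight after conditioning:
  (W=2, U=2, X=0, Z=2, Y=2, V=0) weight 1/324
  (W=2, U=2, X=0, Z=2, Y=2, V=1) weight 1/324
  (W=2, U=2, X=0, Z=2, Y=2, V=2) weight 1/324
  (W=2, U=2, X=0, Z=2, Y=3, V=0) weight 1/324
  (W=2, U=2, X=0, Z=2, Y=3, V=1) weight 1/324
  (W=2, U=2, X=0, Z=2, Y=3, V=2) weight 1/324
  (W=2, U=2, X=0, Z=2, Y=4, V=0) weight 1/324
  (W=2, U=2, X=0, Z=2, Y=4, V=1) weight 1/324
  (W=3, U=2, X=0, Z=1, Y=2, V=0) weight 1/432
  … 99 more
Group by W:
  weight(W=2) = 4/39
  weight(W=3) = 29/208
Total weight = 4/39 + 29/208 = 151/624
P(W=2 | obs) = 4/39 / 151/624 = 64/151
P(W=3 | obs) = 29/208 / 151/624 = 87/151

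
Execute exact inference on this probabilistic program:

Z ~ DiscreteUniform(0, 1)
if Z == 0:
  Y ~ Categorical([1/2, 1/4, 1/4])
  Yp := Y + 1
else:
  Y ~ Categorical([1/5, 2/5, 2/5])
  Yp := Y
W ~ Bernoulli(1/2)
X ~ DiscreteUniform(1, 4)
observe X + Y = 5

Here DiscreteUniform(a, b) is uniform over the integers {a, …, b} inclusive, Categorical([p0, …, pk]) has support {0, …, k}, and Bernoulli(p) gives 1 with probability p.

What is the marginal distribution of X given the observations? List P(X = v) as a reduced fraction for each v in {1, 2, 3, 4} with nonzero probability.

Enumerate traces; 8 have nonzero weight after conditioning:
  (Z=0, Y=1, W=0, X=4) weight 1/64
  (Z=0, Y=1, W=1, X=4) weight 1/64
  (Z=0, Y=2, W=0, X=3) weight 1/64
  (Z=0, Y=2, W=1, X=3) weight 1/64
  (Z=1, Y=1, W=0, X=4) weight 1/40
  (Z=1, Y=1, W=1, X=4) weight 1/40
  (Z=1, Y=2, W=0, X=3) weight 1/40
  (Z=1, Y=2, W=1, X=3) weight 1/40
Group by X:
  weight(X=3) = 13/160
  weight(X=4) = 13/160
Total weight = 13/160 + 13/160 = 13/80
P(X=3 | obs) = 13/160 / 13/80 = 1/2
P(X=4 | obs) = 13/160 / 13/80 = 1/2

P(X=3) = 1/2, P(X=4) = 1/2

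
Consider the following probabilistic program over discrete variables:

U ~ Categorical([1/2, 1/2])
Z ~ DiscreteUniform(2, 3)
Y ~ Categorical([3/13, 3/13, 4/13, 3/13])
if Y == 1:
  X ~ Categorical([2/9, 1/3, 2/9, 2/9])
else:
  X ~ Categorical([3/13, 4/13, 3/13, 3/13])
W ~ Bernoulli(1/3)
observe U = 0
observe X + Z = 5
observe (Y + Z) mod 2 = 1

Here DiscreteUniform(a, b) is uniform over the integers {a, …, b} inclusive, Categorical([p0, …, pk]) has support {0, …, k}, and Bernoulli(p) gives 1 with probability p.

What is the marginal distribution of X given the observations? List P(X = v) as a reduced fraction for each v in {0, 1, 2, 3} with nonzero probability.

P(X=2) = 63/116, P(X=3) = 53/116

Enumerate traces; 8 have nonzero weight after conditioning:
  (U=0, Z=2, Y=1, X=3, W=0) weight 1/117
  (U=0, Z=2, Y=1, X=3, W=1) weight 1/234
  (U=0, Z=2, Y=3, X=3, W=0) weight 3/338
  (U=0, Z=2, Y=3, X=3, W=1) weight 3/676
  (U=0, Z=3, Y=0, X=2, W=0) weight 3/338
  (U=0, Z=3, Y=0, X=2, W=1) weight 3/676
  (U=0, Z=3, Y=2, X=2, W=0) weight 2/169
  (U=0, Z=3, Y=2, X=2, W=1) weight 1/169
Group by X:
  weight(X=2) = 21/676
  weight(X=3) = 53/2028
Total weight = 21/676 + 53/2028 = 29/507
P(X=2 | obs) = 21/676 / 29/507 = 63/116
P(X=3 | obs) = 53/2028 / 29/507 = 53/116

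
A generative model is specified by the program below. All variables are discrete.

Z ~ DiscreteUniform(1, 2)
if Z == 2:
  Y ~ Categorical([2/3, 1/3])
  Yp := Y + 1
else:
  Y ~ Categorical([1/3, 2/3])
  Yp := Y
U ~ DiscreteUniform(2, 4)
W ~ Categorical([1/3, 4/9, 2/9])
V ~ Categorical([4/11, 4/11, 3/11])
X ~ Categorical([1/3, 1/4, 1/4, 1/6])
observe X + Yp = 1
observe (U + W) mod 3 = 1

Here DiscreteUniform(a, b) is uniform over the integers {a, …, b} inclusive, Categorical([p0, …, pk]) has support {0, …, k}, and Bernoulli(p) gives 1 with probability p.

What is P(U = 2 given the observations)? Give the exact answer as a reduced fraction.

Enumerate traces; 27 have nonzero weight after conditioning:
  (Z=1, Y=0, U=2, W=2, V=0, X=1) weight 1/891
  (Z=1, Y=0, U=2, W=2, V=1, X=1) weight 1/891
  (Z=1, Y=0, U=2, W=2, V=2, X=1) weight 1/1188
  (Z=1, Y=0, U=3, W=1, V=0, X=1) weight 2/891
  (Z=1, Y=0, U=3, W=1, V=1, X=1) weight 2/891
  (Z=1, Y=0, U=3, W=1, V=2, X=1) weight 1/594
  (Z=1, Y=0, U=4, W=0, V=0, X=1) weight 1/594
  (Z=1, Y=0, U=4, W=0, V=1, X=1) weight 1/594
  … 19 more
Group by U:
  weight(U=2) = 19/972
  weight(U=3) = 19/486
  weight(U=4) = 19/648
Total weight = 19/972 + 19/486 + 19/648 = 19/216
P(U=2 | obs) = 19/972 / 19/216 = 2/9
P(U=3 | obs) = 19/486 / 19/216 = 4/9
P(U=4 | obs) = 19/648 / 19/216 = 1/3

P(U = 2 | obs) = 2/9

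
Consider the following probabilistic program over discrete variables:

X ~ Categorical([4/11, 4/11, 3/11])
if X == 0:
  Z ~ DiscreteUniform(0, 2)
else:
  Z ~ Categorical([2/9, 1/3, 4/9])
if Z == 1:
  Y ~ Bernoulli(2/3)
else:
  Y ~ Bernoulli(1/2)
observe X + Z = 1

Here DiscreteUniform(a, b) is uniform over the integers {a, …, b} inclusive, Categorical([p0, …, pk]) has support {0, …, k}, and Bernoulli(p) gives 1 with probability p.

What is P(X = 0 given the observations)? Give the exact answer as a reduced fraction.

Enumerate traces; 4 have nonzero weight after conditioning:
  (X=0, Z=1, Y=0) weight 4/99
  (X=0, Z=1, Y=1) weight 8/99
  (X=1, Z=0, Y=0) weight 4/99
  (X=1, Z=0, Y=1) weight 4/99
Group by X:
  weight(X=0) = 4/33
  weight(X=1) = 8/99
Total weight = 4/33 + 8/99 = 20/99
P(X=0 | obs) = 4/33 / 20/99 = 3/5
P(X=1 | obs) = 8/99 / 20/99 = 2/5

P(X = 0 | obs) = 3/5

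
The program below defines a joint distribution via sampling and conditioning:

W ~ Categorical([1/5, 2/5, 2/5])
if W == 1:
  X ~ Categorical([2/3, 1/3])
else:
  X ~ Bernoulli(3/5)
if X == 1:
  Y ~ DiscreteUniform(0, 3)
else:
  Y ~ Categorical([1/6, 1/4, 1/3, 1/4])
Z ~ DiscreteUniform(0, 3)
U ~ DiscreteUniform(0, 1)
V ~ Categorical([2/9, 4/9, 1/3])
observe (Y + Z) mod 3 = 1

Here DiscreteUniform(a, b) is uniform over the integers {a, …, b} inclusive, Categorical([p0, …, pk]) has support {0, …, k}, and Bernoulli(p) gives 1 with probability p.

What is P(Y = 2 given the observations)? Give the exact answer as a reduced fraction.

P(Y = 2 | obs) = 263/1125

Enumerate traces; 180 have nonzero weight after conditioning:
  (W=0, X=0, Y=0, Z=1, U=0, V=0) weight 1/2700
  (W=0, X=0, Y=0, Z=1, U=0, V=1) weight 1/1350
  (W=0, X=0, Y=0, Z=1, U=0, V=2) weight 1/1800
  (W=0, X=0, Y=0, Z=1, U=1, V=0) weight 1/2700
  (W=0, X=0, Y=0, Z=1, U=1, V=1) weight 1/1350
  (W=0, X=0, Y=0, Z=1, U=1, V=2) weight 1/1800
  (W=0, X=0, Y=1, Z=0, U=0, V=0) weight 1/1800
  (W=0, X=0, Y=1, Z=0, U=0, V=1) weight 1/900
  (W=0, X=0, Y=2, Z=2, U=0, V=0) weight 1/1350
  (W=0, X=0, Y=3, Z=1, U=0, V=0) weight 1/1800
  … 170 more
Group by Y:
  weight(Y=0) = 187/3600
  weight(Y=1) = 1/8
  weight(Y=2) = 263/3600
  weight(Y=3) = 1/16
Total weight = 187/3600 + 1/8 + 263/3600 + 1/16 = 5/16
P(Y=0 | obs) = 187/3600 / 5/16 = 187/1125
P(Y=1 | obs) = 1/8 / 5/16 = 2/5
P(Y=2 | obs) = 263/3600 / 5/16 = 263/1125
P(Y=3 | obs) = 1/16 / 5/16 = 1/5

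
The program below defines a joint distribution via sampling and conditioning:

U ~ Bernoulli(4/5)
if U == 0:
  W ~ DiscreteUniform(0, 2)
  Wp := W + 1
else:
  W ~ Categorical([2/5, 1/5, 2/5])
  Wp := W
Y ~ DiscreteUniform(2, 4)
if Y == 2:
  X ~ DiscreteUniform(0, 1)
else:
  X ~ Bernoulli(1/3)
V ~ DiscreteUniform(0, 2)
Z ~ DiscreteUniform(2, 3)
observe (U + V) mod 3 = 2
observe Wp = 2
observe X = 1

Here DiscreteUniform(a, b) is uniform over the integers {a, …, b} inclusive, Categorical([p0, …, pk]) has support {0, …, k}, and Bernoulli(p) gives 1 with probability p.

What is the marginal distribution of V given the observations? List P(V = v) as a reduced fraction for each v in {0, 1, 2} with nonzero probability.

Enumerate traces; 12 have nonzero weight after conditioning:
  (U=0, W=1, Y=2, X=1, V=2, Z=2) weight 1/540
  (U=0, W=1, Y=2, X=1, V=2, Z=3) weight 1/540
  (U=0, W=1, Y=3, X=1, V=2, Z=2) weight 1/810
  (U=0, W=1, Y=3, X=1, V=2, Z=3) weight 1/810
  (U=0, W=1, Y=4, X=1, V=2, Z=2) weight 1/810
  (U=0, W=1, Y=4, X=1, V=2, Z=3) weight 1/810
  (U=1, W=2, Y=2, X=1, V=1, Z=2) weight 2/225
  (U=1, W=2, Y=2, X=1, V=1, Z=3) weight 2/225
  … 4 more
Group by V:
  weight(V=1) = 28/675
  weight(V=2) = 7/810
Total weight = 28/675 + 7/810 = 203/4050
P(V=1 | obs) = 28/675 / 203/4050 = 24/29
P(V=2 | obs) = 7/810 / 203/4050 = 5/29

P(V=1) = 24/29, P(V=2) = 5/29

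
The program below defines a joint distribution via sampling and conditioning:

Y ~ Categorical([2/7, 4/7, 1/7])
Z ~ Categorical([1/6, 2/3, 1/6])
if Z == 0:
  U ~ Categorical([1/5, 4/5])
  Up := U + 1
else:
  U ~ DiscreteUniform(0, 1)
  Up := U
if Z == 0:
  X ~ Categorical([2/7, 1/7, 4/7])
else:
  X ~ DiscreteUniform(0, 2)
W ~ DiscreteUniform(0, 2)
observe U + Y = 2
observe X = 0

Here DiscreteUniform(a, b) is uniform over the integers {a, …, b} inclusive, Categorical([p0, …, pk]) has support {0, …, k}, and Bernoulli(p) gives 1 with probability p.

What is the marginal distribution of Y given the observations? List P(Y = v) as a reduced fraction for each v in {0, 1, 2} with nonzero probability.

P(Y=1) = 892/1079, P(Y=2) = 187/1079

Enumerate traces; 18 have nonzero weight after conditioning:
  (Y=1, Z=0, U=1, X=0, W=0) weight 16/2205
  (Y=1, Z=0, U=1, X=0, W=1) weight 16/2205
  (Y=1, Z=0, U=1, X=0, W=2) weight 16/2205
  (Y=1, Z=1, U=1, X=0, W=0) weight 4/189
  (Y=1, Z=1, U=1, X=0, W=1) weight 4/189
  (Y=1, Z=1, U=1, X=0, W=2) weight 4/189
  (Y=1, Z=2, U=1, X=0, W=0) weight 1/189
  (Y=1, Z=2, U=1, X=0, W=1) weight 1/189
  (Y=2, Z=0, U=0, X=0, W=0) weight 1/2205
  … 9 more
Group by Y:
  weight(Y=1) = 223/2205
  weight(Y=2) = 187/8820
Total weight = 223/2205 + 187/8820 = 1079/8820
P(Y=1 | obs) = 223/2205 / 1079/8820 = 892/1079
P(Y=2 | obs) = 187/8820 / 1079/8820 = 187/1079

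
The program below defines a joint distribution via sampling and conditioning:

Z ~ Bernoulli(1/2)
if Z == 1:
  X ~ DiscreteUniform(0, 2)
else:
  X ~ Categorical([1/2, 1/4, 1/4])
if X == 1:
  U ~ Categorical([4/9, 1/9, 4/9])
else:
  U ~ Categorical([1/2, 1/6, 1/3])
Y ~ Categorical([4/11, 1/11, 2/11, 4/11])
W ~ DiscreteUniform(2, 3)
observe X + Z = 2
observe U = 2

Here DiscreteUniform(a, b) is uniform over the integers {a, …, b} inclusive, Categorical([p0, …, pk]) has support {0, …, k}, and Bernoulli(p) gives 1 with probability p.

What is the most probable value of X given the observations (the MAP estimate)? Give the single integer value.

Enumerate traces; 16 have nonzero weight after conditioning:
  (Z=0, X=2, U=2, Y=0, W=2) weight 1/132
  (Z=0, X=2, U=2, Y=0, W=3) weight 1/132
  (Z=0, X=2, U=2, Y=1, W=2) weight 1/528
  (Z=0, X=2, U=2, Y=1, W=3) weight 1/528
  (Z=0, X=2, U=2, Y=2, W=2) weight 1/264
  (Z=0, X=2, U=2, Y=2, W=3) weight 1/264
  (Z=0, X=2, U=2, Y=3, W=2) weight 1/132
  (Z=0, X=2, U=2, Y=3, W=3) weight 1/132
  (Z=1, X=1, U=2, Y=0, W=2) weight 4/297
  … 7 more
Group by X:
  weight(X=1) = 2/27
  weight(X=2) = 1/24
Total weight = 2/27 + 1/24 = 25/216
P(X=1 | obs) = 2/27 / 25/216 = 16/25
P(X=2 | obs) = 1/24 / 25/216 = 9/25
argmax = 1

argmax_v P(X = v | obs) = 1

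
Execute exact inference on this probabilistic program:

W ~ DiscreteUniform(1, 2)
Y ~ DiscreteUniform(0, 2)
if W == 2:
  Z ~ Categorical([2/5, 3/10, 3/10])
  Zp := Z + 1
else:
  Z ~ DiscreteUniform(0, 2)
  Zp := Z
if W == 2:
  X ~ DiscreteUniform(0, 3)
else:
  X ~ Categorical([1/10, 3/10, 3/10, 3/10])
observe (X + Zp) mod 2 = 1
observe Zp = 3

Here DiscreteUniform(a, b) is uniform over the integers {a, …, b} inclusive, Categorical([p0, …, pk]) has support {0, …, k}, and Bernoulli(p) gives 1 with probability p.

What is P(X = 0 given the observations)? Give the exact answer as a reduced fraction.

Enumerate traces; 6 have nonzero weight after conditioning:
  (W=2, Y=0, Z=2, X=0) weight 1/80
  (W=2, Y=0, Z=2, X=2) weight 1/80
  (W=2, Y=1, Z=2, X=0) weight 1/80
  (W=2, Y=1, Z=2, X=2) weight 1/80
  (W=2, Y=2, Z=2, X=0) weight 1/80
  (W=2, Y=2, Z=2, X=2) weight 1/80
Group by X:
  weight(X=0) = 3/80
  weight(X=2) = 3/80
Total weight = 3/80 + 3/80 = 3/40
P(X=0 | obs) = 3/80 / 3/40 = 1/2
P(X=2 | obs) = 3/80 / 3/40 = 1/2

P(X = 0 | obs) = 1/2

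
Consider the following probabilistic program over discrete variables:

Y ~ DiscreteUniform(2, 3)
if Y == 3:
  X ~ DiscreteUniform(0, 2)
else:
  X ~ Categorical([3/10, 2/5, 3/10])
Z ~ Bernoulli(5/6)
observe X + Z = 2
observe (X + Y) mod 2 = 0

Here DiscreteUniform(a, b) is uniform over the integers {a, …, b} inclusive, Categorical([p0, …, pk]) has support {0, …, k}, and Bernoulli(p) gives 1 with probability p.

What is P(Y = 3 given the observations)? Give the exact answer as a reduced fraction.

Enumerate traces; 2 have nonzero weight after conditioning:
  (Y=2, X=2, Z=0) weight 1/40
  (Y=3, X=1, Z=1) weight 5/36
Group by Y:
  weight(Y=2) = 1/40
  weight(Y=3) = 5/36
Total weight = 1/40 + 5/36 = 59/360
P(Y=2 | obs) = 1/40 / 59/360 = 9/59
P(Y=3 | obs) = 5/36 / 59/360 = 50/59

P(Y = 3 | obs) = 50/59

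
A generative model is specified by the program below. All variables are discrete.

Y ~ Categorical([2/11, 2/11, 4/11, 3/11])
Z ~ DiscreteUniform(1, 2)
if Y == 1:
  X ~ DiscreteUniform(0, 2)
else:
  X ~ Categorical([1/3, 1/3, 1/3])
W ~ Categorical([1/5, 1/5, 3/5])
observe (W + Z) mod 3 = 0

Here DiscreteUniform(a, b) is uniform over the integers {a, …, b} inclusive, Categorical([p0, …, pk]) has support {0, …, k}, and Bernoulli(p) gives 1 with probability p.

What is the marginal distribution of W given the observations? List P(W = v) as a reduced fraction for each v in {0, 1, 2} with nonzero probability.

P(W=1) = 1/4, P(W=2) = 3/4

Enumerate traces; 24 have nonzero weight after conditioning:
  (Y=0, Z=1, X=0, W=2) weight 1/55
  (Y=0, Z=1, X=1, W=2) weight 1/55
  (Y=0, Z=1, X=2, W=2) weight 1/55
  (Y=0, Z=2, X=0, W=1) weight 1/165
  (Y=0, Z=2, X=1, W=1) weight 1/165
  (Y=0, Z=2, X=2, W=1) weight 1/165
  (Y=1, Z=1, X=0, W=2) weight 1/55
  (Y=1, Z=1, X=1, W=2) weight 1/55
  … 16 more
Group by W:
  weight(W=1) = 1/10
  weight(W=2) = 3/10
Total weight = 1/10 + 3/10 = 2/5
P(W=1 | obs) = 1/10 / 2/5 = 1/4
P(W=2 | obs) = 3/10 / 2/5 = 3/4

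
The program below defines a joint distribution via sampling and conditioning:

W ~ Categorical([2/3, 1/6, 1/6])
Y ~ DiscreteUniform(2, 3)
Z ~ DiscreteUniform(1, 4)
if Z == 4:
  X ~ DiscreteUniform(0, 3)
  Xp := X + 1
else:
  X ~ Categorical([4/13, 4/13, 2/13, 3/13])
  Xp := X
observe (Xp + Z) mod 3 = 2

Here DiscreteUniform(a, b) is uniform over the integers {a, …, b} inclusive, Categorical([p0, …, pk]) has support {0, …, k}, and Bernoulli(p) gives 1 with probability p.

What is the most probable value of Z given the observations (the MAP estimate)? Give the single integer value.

argmax_v P(Z = v | obs) = 2

Enumerate traces; 36 have nonzero weight after conditioning:
  (W=0, Y=2, Z=1, X=1) weight 1/39
  (W=0, Y=2, Z=2, X=0) weight 1/39
  (W=0, Y=2, Z=2, X=3) weight 1/52
  (W=0, Y=2, Z=3, X=2) weight 1/78
  (W=0, Y=2, Z=4, X=0) weight 1/48
  (W=0, Y=2, Z=4, X=3) weight 1/48
  (W=0, Y=3, Z=1, X=1) weight 1/39
  (W=0, Y=3, Z=2, X=0) weight 1/39
  … 28 more
Group by Z:
  weight(Z=1) = 1/13
  weight(Z=2) = 7/52
  weight(Z=3) = 1/26
  weight(Z=4) = 1/8
Total weight = 1/13 + 7/52 + 1/26 + 1/8 = 3/8
P(Z=1 | obs) = 1/13 / 3/8 = 8/39
P(Z=2 | obs) = 7/52 / 3/8 = 14/39
P(Z=3 | obs) = 1/26 / 3/8 = 4/39
P(Z=4 | obs) = 1/8 / 3/8 = 1/3
argmax = 2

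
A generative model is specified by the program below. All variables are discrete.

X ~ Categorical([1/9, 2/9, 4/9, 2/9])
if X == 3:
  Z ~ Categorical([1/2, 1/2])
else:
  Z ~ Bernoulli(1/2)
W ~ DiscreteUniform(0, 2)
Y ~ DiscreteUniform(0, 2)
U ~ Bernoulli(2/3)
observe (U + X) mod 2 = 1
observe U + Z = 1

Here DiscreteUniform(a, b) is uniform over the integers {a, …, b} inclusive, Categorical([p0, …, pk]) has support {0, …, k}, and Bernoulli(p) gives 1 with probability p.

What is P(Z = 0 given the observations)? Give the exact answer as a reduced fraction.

Enumerate traces; 36 have nonzero weight after conditioning:
  (X=0, Z=0, W=0, Y=0, U=1) weight 1/243
  (X=0, Z=0, W=0, Y=1, U=1) weight 1/243
  (X=0, Z=0, W=0, Y=2, U=1) weight 1/243
  (X=0, Z=0, W=1, Y=0, U=1) weight 1/243
  (X=0, Z=0, W=1, Y=1, U=1) weight 1/243
  (X=0, Z=0, W=1, Y=2, U=1) weight 1/243
  (X=0, Z=0, W=2, Y=0, U=1) weight 1/243
  (X=0, Z=0, W=2, Y=1, U=1) weight 1/243
  (X=1, Z=1, W=0, Y=0, U=0) weight 1/243
  … 27 more
Group by Z:
  weight(Z=0) = 5/27
  weight(Z=1) = 2/27
Total weight = 5/27 + 2/27 = 7/27
P(Z=0 | obs) = 5/27 / 7/27 = 5/7
P(Z=1 | obs) = 2/27 / 7/27 = 2/7

P(Z = 0 | obs) = 5/7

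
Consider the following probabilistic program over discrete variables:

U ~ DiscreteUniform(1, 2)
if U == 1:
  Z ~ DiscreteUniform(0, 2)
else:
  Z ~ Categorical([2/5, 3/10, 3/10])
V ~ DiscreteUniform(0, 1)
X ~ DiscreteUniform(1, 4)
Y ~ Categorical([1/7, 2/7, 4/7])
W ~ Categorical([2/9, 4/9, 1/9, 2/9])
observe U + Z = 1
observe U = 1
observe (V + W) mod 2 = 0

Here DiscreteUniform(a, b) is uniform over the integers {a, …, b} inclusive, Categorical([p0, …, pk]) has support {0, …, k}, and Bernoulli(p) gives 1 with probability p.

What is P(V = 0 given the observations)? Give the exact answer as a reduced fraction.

P(V = 0 | obs) = 1/3

Enumerate traces; 48 have nonzero weight after conditioning:
  (U=1, Z=0, V=0, X=1, Y=0, W=0) weight 1/1512
  (U=1, Z=0, V=0, X=1, Y=0, W=2) weight 1/3024
  (U=1, Z=0, V=0, X=1, Y=1, W=0) weight 1/756
  (U=1, Z=0, V=0, X=1, Y=1, W=2) weight 1/1512
  (U=1, Z=0, V=0, X=1, Y=2, W=0) weight 1/378
  (U=1, Z=0, V=0, X=1, Y=2, W=2) weight 1/756
  (U=1, Z=0, V=0, X=2, Y=0, W=0) weight 1/1512
  (U=1, Z=0, V=0, X=2, Y=0, W=2) weight 1/3024
  (U=1, Z=0, V=1, X=1, Y=0, W=1) weight 1/756
  … 39 more
Group by V:
  weight(V=0) = 1/36
  weight(V=1) = 1/18
Total weight = 1/36 + 1/18 = 1/12
P(V=0 | obs) = 1/36 / 1/12 = 1/3
P(V=1 | obs) = 1/18 / 1/12 = 2/3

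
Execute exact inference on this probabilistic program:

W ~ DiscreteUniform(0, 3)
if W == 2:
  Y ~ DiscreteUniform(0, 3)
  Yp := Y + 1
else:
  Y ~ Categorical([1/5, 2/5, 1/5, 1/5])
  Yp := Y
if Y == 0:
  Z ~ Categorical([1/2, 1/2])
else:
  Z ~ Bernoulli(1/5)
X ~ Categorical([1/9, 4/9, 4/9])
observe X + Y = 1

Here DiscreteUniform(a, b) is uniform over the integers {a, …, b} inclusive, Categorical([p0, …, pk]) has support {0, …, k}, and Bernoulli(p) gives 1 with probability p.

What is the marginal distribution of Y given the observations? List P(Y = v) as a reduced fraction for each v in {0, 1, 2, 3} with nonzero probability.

P(Y=0) = 68/97, P(Y=1) = 29/97

Enumerate traces; 16 have nonzero weight after conditioning:
  (W=0, Y=0, Z=0, X=1) weight 1/90
  (W=0, Y=0, Z=1, X=1) weight 1/90
  (W=0, Y=1, Z=0, X=0) weight 2/225
  (W=0, Y=1, Z=1, X=0) weight 1/450
  (W=1, Y=0, Z=0, X=1) weight 1/90
  (W=1, Y=0, Z=1, X=1) weight 1/90
  (W=1, Y=1, Z=0, X=0) weight 2/225
  (W=1, Y=1, Z=1, X=0) weight 1/450
  … 8 more
Group by Y:
  weight(Y=0) = 17/180
  weight(Y=1) = 29/720
Total weight = 17/180 + 29/720 = 97/720
P(Y=0 | obs) = 17/180 / 97/720 = 68/97
P(Y=1 | obs) = 29/720 / 97/720 = 29/97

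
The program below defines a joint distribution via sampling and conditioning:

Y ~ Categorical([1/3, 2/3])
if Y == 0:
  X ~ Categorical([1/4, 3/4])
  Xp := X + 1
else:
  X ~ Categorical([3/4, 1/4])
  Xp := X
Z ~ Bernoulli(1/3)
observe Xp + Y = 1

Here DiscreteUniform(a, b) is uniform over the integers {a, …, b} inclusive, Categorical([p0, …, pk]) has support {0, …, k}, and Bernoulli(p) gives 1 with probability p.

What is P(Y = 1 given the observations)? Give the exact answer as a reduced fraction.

P(Y = 1 | obs) = 6/7

Enumerate traces; 4 have nonzero weight after conditioning:
  (Y=0, X=0, Z=0) weight 1/18
  (Y=0, X=0, Z=1) weight 1/36
  (Y=1, X=0, Z=0) weight 1/3
  (Y=1, X=0, Z=1) weight 1/6
Group by Y:
  weight(Y=0) = 1/12
  weight(Y=1) = 1/2
Total weight = 1/12 + 1/2 = 7/12
P(Y=0 | obs) = 1/12 / 7/12 = 1/7
P(Y=1 | obs) = 1/2 / 7/12 = 6/7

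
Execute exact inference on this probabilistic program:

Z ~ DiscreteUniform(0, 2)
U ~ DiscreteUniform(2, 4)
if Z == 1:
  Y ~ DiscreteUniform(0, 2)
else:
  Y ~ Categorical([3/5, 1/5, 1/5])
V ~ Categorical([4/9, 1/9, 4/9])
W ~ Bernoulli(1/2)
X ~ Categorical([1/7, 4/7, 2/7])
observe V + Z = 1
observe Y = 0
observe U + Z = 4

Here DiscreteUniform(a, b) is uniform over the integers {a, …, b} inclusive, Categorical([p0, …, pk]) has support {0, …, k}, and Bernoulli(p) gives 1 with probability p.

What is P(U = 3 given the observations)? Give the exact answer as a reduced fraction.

P(U = 3 | obs) = 20/29

Enumerate traces; 12 have nonzero weight after conditioning:
  (Z=0, U=4, Y=0, V=1, W=0, X=0) weight 1/1890
  (Z=0, U=4, Y=0, V=1, W=0, X=1) weight 2/945
  (Z=0, U=4, Y=0, V=1, W=0, X=2) weight 1/945
  (Z=0, U=4, Y=0, V=1, W=1, X=0) weight 1/1890
  (Z=0, U=4, Y=0, V=1, W=1, X=1) weight 2/945
  (Z=0, U=4, Y=0, V=1, W=1, X=2) weight 1/945
  (Z=1, U=3, Y=0, V=0, W=0, X=0) weight 2/1701
  (Z=1, U=3, Y=0, V=0, W=0, X=1) weight 8/1701
  … 4 more
Group by U:
  weight(U=3) = 4/243
  weight(U=4) = 1/135
Total weight = 4/243 + 1/135 = 29/1215
P(U=3 | obs) = 4/243 / 29/1215 = 20/29
P(U=4 | obs) = 1/135 / 29/1215 = 9/29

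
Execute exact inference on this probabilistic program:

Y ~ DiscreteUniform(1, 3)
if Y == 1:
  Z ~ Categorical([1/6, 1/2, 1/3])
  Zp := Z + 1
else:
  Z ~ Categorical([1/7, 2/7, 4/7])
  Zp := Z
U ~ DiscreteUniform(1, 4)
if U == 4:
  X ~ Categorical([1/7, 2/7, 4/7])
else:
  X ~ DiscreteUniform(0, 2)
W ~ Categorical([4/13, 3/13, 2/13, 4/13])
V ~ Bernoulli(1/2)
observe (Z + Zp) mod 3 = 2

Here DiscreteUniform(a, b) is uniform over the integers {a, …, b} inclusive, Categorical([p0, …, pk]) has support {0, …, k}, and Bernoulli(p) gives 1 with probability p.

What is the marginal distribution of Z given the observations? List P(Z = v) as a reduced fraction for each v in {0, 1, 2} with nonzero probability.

Enumerate traces; 288 have nonzero weight after conditioning:
  (Y=1, Z=2, U=1, X=0, W=0, V=0) weight 1/702
  (Y=1, Z=2, U=1, X=0, W=0, V=1) weight 1/702
  (Y=1, Z=2, U=1, X=0, W=1, V=0) weight 1/936
  (Y=1, Z=2, U=1, X=0, W=1, V=1) weight 1/936
  (Y=1, Z=2, U=1, X=0, W=2, V=0) weight 1/1404
  (Y=1, Z=2, U=1, X=0, W=2, V=1) weight 1/1404
  (Y=1, Z=2, U=1, X=0, W=3, V=0) weight 1/702
  (Y=1, Z=2, U=1, X=0, W=3, V=1) weight 1/702
  (Y=2, Z=1, U=1, X=0, W=0, V=0) weight 1/819
  … 279 more
Group by Z:
  weight(Z=1) = 4/21
  weight(Z=2) = 1/9
Total weight = 4/21 + 1/9 = 19/63
P(Z=1 | obs) = 4/21 / 19/63 = 12/19
P(Z=2 | obs) = 1/9 / 19/63 = 7/19

P(Z=1) = 12/19, P(Z=2) = 7/19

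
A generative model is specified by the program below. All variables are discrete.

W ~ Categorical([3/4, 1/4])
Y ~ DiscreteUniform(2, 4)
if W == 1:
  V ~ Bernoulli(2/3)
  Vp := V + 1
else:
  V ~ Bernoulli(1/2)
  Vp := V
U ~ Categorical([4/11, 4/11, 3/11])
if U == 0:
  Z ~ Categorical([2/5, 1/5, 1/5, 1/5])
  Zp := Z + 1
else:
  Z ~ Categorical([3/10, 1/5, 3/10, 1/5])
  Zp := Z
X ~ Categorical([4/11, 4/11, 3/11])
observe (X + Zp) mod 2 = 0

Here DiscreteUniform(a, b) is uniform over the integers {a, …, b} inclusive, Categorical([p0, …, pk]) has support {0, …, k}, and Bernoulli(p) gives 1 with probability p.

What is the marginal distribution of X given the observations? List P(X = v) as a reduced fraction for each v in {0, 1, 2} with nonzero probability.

Enumerate traces; 216 have nonzero weight after conditioning:
  (W=0, Y=2, V=0, U=0, Z=0, X=1) weight 4/605
  (W=0, Y=2, V=0, U=0, Z=1, X=0) weight 2/605
  (W=0, Y=2, V=0, U=0, Z=1, X=2) weight 3/1210
  (W=0, Y=2, V=0, U=0, Z=2, X=1) weight 2/605
  (W=0, Y=2, V=0, U=0, Z=3, X=0) weight 2/605
  (W=0, Y=2, V=0, U=0, Z=3, X=2) weight 3/1210
  (W=0, Y=2, V=0, U=1, Z=0, X=0) weight 3/605
  (W=0, Y=2, V=0, U=1, Z=0, X=2) weight 9/2420
  … 208 more
Group by X:
  weight(X=0) = 116/605
  weight(X=1) = 104/605
  weight(X=2) = 87/605
Total weight = 116/605 + 104/605 + 87/605 = 307/605
P(X=0 | obs) = 116/605 / 307/605 = 116/307
P(X=1 | obs) = 104/605 / 307/605 = 104/307
P(X=2 | obs) = 87/605 / 307/605 = 87/307

P(X=0) = 116/307, P(X=1) = 104/307, P(X=2) = 87/307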